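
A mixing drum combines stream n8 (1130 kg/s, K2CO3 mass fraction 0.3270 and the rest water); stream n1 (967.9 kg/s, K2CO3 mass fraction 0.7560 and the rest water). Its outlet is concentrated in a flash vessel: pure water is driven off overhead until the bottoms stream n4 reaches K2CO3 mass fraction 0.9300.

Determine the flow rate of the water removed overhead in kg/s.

K2CO3 entering = 1130×0.327 + 967.9×0.756 = 1101.2 kg/s.
All K2CO3 reports to n4, so n4 = 1101.2/0.930 = 1184.1 kg/s.
Total feed = 2097.9 kg/s; overhead = 2097.9 − 1184.1 = 913.77 kg/s.

913.8 kg/s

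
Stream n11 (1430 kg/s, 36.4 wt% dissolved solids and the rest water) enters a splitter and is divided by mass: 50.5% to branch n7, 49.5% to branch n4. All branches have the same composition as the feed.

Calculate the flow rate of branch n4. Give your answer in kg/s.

707.9 kg/s

Branch n4 flow = 0.495×1430 = 707.85 kg/s.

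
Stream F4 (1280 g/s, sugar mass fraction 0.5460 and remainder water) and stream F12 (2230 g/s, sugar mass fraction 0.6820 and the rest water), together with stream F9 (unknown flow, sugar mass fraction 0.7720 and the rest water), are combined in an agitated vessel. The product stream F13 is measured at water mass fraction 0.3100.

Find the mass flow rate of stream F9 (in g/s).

Let F9 be the unknown flow. Total out = 3510 + F9.
water balance: 1290.3 + 0.228·F9 = 0.310·(3510 + F9)
(0.228 − 0.310)·F9 = 0.310×3510 − 1290.3 = -202.16
F9 = -202.16 / -0.082 = 2465.4 g/s

2465 g/s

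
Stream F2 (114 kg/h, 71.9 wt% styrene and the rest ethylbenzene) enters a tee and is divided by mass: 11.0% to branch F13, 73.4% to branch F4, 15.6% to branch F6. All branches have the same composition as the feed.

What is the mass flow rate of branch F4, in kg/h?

Branch F4 flow = 0.734×114 = 83.676 kg/h.

83.68 kg/h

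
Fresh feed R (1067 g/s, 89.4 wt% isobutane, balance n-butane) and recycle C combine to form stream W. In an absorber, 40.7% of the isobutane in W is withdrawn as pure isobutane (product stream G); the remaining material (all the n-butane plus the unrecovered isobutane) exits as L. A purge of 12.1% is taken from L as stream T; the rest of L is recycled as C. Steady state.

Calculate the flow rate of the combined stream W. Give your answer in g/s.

n-butane enters only via R and leaves only via the purge: 1067×0.106 = 0.121×(n-butane in L), and the absorber passes all n-butane, so n-butane in W = n-butane in L = 934.73 g/s.
isobutane in W: m_A = 1067×0.894 + (1−0.121)·(1−0.407)·m_A, so m_A = 953.9/0.4788 = 1992.5 g/s.
W = 1992.5 + 934.73 = 2927.2 g/s.

2927 g/s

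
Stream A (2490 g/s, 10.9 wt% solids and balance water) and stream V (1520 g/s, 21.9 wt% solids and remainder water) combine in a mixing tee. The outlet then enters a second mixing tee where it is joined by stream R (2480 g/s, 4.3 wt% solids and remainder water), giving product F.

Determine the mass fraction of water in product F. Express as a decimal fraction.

Overall, product flow = 6490 g/s.
water in = 2490×0.891 + 1520×0.781 + 2480×0.957 = 5779.1 g/s.
water fraction in F = 0.890.

0.890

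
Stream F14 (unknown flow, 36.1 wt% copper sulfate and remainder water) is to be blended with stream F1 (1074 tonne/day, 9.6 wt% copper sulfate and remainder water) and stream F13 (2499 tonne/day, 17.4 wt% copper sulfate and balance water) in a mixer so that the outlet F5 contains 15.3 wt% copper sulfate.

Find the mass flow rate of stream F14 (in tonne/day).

Let F14 be the unknown flow. Total out = 3573 + F14.
copper sulfate balance: 537.93 + 0.361·F14 = 0.153·(3573 + F14)
(0.361 − 0.153)·F14 = 0.153×3573 − 537.93 = 8.739
F14 = 8.739 / 0.208 = 42.014 tonne/day

42.01 tonne/day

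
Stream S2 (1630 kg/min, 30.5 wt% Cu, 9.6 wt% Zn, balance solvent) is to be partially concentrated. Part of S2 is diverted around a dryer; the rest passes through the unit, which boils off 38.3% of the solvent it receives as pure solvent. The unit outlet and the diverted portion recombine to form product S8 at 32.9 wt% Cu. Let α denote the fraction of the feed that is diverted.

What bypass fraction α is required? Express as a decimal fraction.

All 1630×0.305 = 497.15 kg/min of Cu reaches S8, so S8 = 497.15/0.329 = 1511.1 kg/min and vapour = 118.91 kg/min.
The evaporator receives (1−α)·1630 of feed at 0.599 solvent and removes 0.383 of that solvent:
0.383×0.599×(1−α)×1630 = 118.91
(1−α) = 118.91/373.95 = 0.3180;  α = 0.6820.

0.682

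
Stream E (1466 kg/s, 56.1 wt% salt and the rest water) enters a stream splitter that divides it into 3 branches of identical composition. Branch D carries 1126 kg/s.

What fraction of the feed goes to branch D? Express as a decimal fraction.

0.768

Fraction to D = 1126/1466 = 0.7681.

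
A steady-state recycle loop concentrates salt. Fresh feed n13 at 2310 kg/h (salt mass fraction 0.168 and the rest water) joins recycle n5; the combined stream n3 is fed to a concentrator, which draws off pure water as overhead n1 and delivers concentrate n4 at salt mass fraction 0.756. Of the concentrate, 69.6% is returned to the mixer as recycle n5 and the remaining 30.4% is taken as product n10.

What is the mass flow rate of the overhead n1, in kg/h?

1797 kg/h

Overall salt balance (none leaves overhead): salt in fresh feed = salt in product, i.e. 2310×0.168 = (1−0.696)·n4·0.756.
n4 = 388.08/(0.756×0.304) = 1688.6 kg/h.
Recycle n5 = 0.696×1688.6 = 1175.3 kg/h.
Combined feed n3 = 2310 + 1175.3 = 3485.3 kg/h.
Overhead n1 = n3 − n4 = 3485.3 − 1688.6 = 1796.7 kg/h.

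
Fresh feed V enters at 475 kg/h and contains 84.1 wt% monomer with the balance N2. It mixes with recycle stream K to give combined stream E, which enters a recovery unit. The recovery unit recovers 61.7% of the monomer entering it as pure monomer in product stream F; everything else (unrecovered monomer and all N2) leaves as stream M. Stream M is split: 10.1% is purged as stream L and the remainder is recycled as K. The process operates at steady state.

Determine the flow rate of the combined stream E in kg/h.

1357 kg/h

N2 enters only via V and leaves only via the purge: 475×0.159 = 0.101×(N2 in M), and the recovery unit passes all N2, so N2 in E = N2 in M = 747.77 kg/h.
monomer in E: m_A = 475×0.841 + (1−0.101)·(1−0.617)·m_A, so m_A = 399.47/0.6557 = 609.25 kg/h.
E = 609.25 + 747.77 = 1357 kg/h.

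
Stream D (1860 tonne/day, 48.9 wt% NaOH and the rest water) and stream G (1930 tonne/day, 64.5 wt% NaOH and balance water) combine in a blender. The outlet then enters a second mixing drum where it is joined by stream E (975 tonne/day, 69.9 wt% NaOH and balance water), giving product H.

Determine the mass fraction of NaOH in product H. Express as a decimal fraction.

Overall, product flow = 4765 tonne/day.
NaOH in = 1860×0.489 + 1930×0.645 + 975×0.699 = 2835.9 tonne/day.
NaOH fraction in H = 0.595.

0.595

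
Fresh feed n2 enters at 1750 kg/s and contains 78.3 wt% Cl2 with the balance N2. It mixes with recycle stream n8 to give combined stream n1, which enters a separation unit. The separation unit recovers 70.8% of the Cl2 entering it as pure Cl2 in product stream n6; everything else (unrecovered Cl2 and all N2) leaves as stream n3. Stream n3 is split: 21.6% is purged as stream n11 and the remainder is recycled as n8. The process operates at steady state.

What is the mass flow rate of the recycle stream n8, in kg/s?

1785 kg/s

N2 enters only via n2 and leaves only via the purge: 1750×0.217 = 0.216×(N2 in n3), and the separation unit passes all N2, so N2 in n1 = N2 in n3 = 1758.1 kg/s.
Cl2 in n1: m_A = 1750×0.783 + (1−0.216)·(1−0.708)·m_A, so m_A = 1370.2/0.7711 = 1777.1 kg/s.
n3 = (1−0.708)×1777.1 + 1758.1 = 2277 kg/s.
Recycle n8 = (1−0.216)×2277 = 1785.2 kg/s.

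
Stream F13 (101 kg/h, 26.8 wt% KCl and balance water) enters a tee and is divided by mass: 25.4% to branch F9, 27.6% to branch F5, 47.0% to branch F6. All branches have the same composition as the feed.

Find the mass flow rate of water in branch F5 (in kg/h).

Branch F5 total = 0.276×101 = 27.876 kg/h.
water in F5 = 0.732×27.876 = 20.405 kg/h.

20.41 kg/h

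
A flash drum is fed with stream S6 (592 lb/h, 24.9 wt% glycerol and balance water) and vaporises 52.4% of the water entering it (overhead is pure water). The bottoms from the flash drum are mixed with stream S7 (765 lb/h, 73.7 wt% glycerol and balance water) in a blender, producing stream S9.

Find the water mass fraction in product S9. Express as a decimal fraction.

Vapour removed = 0.524×0.751×592 = 232.97 lb/h; concentrate = 359.03 lb/h.
water reaching the mixer = 211.63 (from concentrate) + 765×0.263 = 412.82 lb/h.
Product flow = 359.03 + 765 = 1124 lb/h; water fraction = 0.367.

0.367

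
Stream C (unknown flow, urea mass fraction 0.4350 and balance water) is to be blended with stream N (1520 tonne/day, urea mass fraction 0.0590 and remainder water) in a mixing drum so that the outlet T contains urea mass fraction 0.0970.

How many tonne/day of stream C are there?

170.9 tonne/day

Let C be the unknown flow. Total out = 1520 + C.
urea balance: 89.68 + 0.435·C = 0.097·(1520 + C)
(0.435 − 0.097)·C = 0.097×1520 − 89.68 = 57.76
C = 57.76 / 0.338 = 170.89 tonne/day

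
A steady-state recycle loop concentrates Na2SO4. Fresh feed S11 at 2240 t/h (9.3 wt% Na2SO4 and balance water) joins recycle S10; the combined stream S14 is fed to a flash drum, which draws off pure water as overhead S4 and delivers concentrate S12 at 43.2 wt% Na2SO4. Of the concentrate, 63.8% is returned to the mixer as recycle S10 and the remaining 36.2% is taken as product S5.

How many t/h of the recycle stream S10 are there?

Overall Na2SO4 balance (none leaves overhead): Na2SO4 in fresh feed = Na2SO4 in product, i.e. 2240×0.093 = (1−0.638)·S12·0.432.
S12 = 208.32/(0.432×0.362) = 1332.1 t/h.
Recycle S10 = 0.638×1332.1 = 849.88 t/h.

849.9 t/h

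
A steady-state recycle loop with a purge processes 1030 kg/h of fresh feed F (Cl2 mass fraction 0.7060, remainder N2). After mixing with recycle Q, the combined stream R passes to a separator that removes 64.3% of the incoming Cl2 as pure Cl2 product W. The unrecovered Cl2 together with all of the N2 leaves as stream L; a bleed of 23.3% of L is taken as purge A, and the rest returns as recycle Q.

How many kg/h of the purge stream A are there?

386.1 kg/h

N2 enters only via F and leaves only via the purge: 1030×0.294 = 0.233×(N2 in L), and the separator passes all N2, so N2 in R = N2 in L = 1299.7 kg/h.
Cl2 in R: m_A = 1030×0.706 + (1−0.233)·(1−0.643)·m_A, so m_A = 727.18/0.7262 = 1001.4 kg/h.
L = (1−0.643)×1001.4 + 1299.7 = 1657.1 kg/h.
Purge A = 0.233×1657.1 = 386.12 kg/h.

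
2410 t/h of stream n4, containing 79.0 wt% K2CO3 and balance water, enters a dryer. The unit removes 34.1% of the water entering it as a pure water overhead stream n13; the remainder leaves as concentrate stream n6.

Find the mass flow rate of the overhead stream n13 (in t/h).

172.6 t/h

water entering = 2410×0.210 = 506.1 t/h; overhead removed = 0.341×506.1 = 172.58 t/h.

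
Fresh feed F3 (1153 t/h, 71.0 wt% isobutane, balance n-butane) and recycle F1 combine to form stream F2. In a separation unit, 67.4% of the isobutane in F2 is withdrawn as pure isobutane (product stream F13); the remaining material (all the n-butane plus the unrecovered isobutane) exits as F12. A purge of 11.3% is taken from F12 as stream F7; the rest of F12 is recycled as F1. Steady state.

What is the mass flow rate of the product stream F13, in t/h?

isobutane in F2: m_A = 1153×0.710 + (1−0.113)·(1−0.674)·m_A, so m_A = 818.63/0.7108 = 1151.6 t/h.
Product F13 = 0.674×1151.6 = 776.21 t/h.

776.2 t/h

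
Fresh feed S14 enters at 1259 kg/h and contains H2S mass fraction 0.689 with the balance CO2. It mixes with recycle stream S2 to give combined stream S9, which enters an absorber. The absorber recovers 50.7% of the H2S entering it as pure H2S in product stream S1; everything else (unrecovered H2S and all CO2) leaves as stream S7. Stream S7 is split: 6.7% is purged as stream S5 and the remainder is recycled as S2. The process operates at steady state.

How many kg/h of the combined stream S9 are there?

7450 kg/h

CO2 enters only via S14 and leaves only via the purge: 1259×0.311 = 0.067×(CO2 in S7), and the absorber passes all CO2, so CO2 in S9 = CO2 in S7 = 5844 kg/h.
H2S in S9: m_A = 1259×0.689 + (1−0.067)·(1−0.507)·m_A, so m_A = 867.45/0.5400 = 1606.3 kg/h.
S9 = 1606.3 + 5844 = 7450.3 kg/h.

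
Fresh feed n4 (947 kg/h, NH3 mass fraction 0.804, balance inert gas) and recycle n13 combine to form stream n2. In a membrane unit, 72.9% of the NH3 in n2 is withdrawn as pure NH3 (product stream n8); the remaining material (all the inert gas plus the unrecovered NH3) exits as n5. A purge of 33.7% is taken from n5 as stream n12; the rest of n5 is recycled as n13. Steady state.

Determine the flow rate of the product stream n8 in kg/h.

676.6 kg/h

NH3 in n2: m_A = 947×0.804 + (1−0.337)·(1−0.729)·m_A, so m_A = 761.39/0.8203 = 928.15 kg/h.
Product n8 = 0.729×928.15 = 676.62 kg/h.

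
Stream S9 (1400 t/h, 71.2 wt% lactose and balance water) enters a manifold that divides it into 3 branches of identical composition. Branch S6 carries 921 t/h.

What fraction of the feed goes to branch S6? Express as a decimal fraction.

Fraction to S6 = 921/1400 = 0.6579.

0.658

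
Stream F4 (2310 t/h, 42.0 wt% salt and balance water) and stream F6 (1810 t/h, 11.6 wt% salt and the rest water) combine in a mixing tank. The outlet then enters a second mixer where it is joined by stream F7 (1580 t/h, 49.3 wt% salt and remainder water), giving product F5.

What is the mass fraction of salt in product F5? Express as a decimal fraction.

0.3437

Overall, product flow = 5700 t/h.
salt in = 2310×0.420 + 1810×0.116 + 1580×0.493 = 1959.1 t/h.
salt fraction in F5 = 0.3437.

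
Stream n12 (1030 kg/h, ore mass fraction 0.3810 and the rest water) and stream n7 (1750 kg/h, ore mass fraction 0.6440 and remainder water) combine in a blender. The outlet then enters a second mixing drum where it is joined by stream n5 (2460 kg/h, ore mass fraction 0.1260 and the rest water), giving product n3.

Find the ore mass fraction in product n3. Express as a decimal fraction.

0.3491

Overall, product flow = 5240 kg/h.
ore in = 1030×0.381 + 1750×0.644 + 2460×0.126 = 1829.4 kg/h.
ore fraction in n3 = 0.3491.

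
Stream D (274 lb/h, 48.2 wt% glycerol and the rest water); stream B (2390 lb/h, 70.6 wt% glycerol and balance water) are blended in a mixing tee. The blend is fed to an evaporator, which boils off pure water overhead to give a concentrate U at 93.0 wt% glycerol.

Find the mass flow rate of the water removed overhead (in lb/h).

707.6 lb/h

glycerol entering = 274×0.482 + 2390×0.706 = 1819.4 lb/h.
All glycerol reports to U, so U = 1819.4/0.930 = 1956.4 lb/h.
Total feed = 2664 lb/h; overhead = 2664 − 1956.4 = 707.65 lb/h.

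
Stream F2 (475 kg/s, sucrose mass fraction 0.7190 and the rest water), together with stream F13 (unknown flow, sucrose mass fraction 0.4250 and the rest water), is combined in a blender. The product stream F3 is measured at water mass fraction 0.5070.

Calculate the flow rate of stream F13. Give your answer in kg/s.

Let F13 be the unknown flow. Total out = 475 + F13.
water balance: 133.48 + 0.575·F13 = 0.507·(475 + F13)
(0.575 − 0.507)·F13 = 0.507×475 − 133.48 = 107.35
F13 = 107.35 / 0.068 = 1578.7 kg/s

1579 kg/s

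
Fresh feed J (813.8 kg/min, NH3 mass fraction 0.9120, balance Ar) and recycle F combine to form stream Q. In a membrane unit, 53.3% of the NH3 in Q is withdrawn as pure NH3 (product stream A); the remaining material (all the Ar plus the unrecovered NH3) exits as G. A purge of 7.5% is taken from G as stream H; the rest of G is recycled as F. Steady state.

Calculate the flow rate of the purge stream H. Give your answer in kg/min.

117.4 kg/min

Ar enters only via J and leaves only via the purge: 813.8×0.088 = 0.075×(Ar in G), and the membrane unit passes all Ar, so Ar in Q = Ar in G = 954.86 kg/min.
NH3 in Q: m_A = 813.8×0.912 + (1−0.075)·(1−0.533)·m_A, so m_A = 742.19/0.5680 = 1306.6 kg/min.
G = (1−0.533)×1306.6 + 954.86 = 1565 kg/min.
Purge H = 0.075×1565 = 117.38 kg/min.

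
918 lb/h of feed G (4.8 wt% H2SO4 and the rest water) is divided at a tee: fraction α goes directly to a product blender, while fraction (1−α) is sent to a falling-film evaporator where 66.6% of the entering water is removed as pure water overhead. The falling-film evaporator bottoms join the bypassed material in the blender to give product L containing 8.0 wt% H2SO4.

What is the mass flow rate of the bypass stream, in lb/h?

338.8 lb/h

All 918×0.048 = 44.064 lb/h of H2SO4 reaches L, so L = 44.064/0.080 = 550.8 lb/h and vapour = 367.2 lb/h.
The evaporator receives (1−α)·918 of feed at 0.952 water and removes 0.666 of that water:
0.666×0.952×(1−α)×918 = 367.2
(1−α) = 367.2/582.04 = 0.6309;  α = 0.3691.
Bypass flow = 0.3691×918 = 338.85 lb/h.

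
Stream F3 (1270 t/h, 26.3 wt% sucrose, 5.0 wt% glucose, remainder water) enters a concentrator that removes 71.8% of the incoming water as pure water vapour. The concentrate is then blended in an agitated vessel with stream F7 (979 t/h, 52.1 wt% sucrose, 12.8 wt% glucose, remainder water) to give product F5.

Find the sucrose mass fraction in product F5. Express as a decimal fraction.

Vapour removed = 0.718×0.687×1270 = 626.45 t/h; concentrate = 643.55 t/h.
sucrose reaching the mixer = 334.01 (from concentrate) + 979×0.521 = 844.07 t/h.
Product flow = 643.55 + 979 = 1622.6 t/h; sucrose fraction = 0.520.

0.520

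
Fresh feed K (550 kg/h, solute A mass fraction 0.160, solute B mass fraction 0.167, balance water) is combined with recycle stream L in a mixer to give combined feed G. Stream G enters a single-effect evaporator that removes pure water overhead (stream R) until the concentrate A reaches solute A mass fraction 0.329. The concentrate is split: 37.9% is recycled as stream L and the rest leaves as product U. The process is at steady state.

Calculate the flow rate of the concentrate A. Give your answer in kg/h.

Overall solute A balance (none leaves overhead): solute A in fresh feed = solute A in product, i.e. 550×0.160 = (1−0.379)·A·0.329.
A = 88/(0.329×0.621) = 430.72 kg/h.

430.7 kg/h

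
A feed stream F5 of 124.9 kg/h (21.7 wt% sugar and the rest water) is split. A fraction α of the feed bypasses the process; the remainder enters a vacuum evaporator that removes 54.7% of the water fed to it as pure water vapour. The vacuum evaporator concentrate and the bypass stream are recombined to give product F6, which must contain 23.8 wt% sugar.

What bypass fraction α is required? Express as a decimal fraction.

All 124.9×0.217 = 27.103 kg/h of sugar reaches F6, so F6 = 27.103/0.238 = 113.88 kg/h and vapour = 11.021 kg/h.
The evaporator receives (1−α)·124.9 of feed at 0.783 water and removes 0.547 of that water:
0.547×0.783×(1−α)×124.9 = 11.021
(1−α) = 11.021/53.495 = 0.2060;  α = 0.7940.

0.794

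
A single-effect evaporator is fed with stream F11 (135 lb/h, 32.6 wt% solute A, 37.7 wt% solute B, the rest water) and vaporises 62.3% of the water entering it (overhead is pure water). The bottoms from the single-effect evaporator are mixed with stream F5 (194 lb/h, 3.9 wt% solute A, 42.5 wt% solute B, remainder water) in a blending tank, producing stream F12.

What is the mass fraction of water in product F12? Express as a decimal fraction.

0.392

Vapour removed = 0.623×0.297×135 = 24.979 lb/h; concentrate = 110.02 lb/h.
water reaching the mixer = 15.116 (from concentrate) + 194×0.536 = 119.1 lb/h.
Product flow = 110.02 + 194 = 304.02 lb/h; water fraction = 0.392.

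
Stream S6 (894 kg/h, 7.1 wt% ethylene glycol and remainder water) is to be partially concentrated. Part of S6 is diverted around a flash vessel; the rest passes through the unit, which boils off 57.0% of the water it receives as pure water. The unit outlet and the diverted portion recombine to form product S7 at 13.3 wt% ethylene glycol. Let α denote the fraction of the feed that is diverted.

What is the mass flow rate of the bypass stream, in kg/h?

107 kg/h

All 894×0.071 = 63.474 kg/h of ethylene glycol reaches S7, so S7 = 63.474/0.133 = 477.25 kg/h and vapour = 416.75 kg/h.
The evaporator receives (1−α)·894 of feed at 0.929 water and removes 0.570 of that water:
0.570×0.929×(1−α)×894 = 416.75
(1−α) = 416.75/473.4 = 0.8803;  α = 0.1197.
Bypass flow = 0.1197×894 = 106.98 kg/h.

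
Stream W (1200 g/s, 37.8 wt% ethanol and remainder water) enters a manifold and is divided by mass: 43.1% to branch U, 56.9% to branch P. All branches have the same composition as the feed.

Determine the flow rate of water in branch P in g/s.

424.7 g/s

Branch P total = 0.569×1200 = 682.8 g/s.
water in P = 0.622×682.8 = 424.7 g/s.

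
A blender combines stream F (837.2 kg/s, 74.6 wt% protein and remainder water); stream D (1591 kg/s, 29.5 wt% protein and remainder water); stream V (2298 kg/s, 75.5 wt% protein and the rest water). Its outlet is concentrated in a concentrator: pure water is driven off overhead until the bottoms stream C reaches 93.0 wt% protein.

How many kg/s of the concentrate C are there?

3042 kg/s

protein entering = 837.2×0.746 + 1591×0.295 + 2298×0.755 = 2828.9 kg/s.
All protein reports to C, so C = 2828.9/0.930 = 3041.8 kg/s.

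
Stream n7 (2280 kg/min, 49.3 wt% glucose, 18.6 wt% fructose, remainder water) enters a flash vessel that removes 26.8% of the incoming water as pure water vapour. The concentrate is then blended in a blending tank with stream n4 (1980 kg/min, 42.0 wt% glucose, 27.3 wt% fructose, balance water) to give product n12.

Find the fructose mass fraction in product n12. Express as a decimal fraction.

0.2374

Vapour removed = 0.268×0.321×2280 = 196.14 kg/min; concentrate = 2083.9 kg/min.
fructose reaching the mixer = 424.08 (from concentrate) + 1980×0.273 = 964.62 kg/min.
Product flow = 2083.9 + 1980 = 4063.9 kg/min; fructose fraction = 0.2374.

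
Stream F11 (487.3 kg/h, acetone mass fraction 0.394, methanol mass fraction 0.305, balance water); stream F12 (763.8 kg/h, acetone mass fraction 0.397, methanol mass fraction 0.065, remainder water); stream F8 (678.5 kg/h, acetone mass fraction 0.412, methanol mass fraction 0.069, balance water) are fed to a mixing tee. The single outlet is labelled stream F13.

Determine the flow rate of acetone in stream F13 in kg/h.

acetone out = acetone in = 487.3×0.394 + 763.8×0.397 + 678.5×0.412 = 774.77 kg/h.

774.8 kg/h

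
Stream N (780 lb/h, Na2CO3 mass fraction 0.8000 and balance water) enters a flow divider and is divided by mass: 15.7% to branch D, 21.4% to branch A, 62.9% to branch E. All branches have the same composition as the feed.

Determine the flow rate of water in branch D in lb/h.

24.49 lb/h

Branch D total = 0.157×780 = 122.46 lb/h.
water in D = 0.200×122.46 = 24.492 lb/h.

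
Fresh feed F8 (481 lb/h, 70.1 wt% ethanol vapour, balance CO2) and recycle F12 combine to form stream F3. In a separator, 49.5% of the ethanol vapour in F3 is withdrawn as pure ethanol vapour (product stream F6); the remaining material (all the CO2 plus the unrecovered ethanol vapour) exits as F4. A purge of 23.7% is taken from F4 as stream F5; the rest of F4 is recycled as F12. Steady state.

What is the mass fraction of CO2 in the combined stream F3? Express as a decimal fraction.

CO2 enters only via F8 and leaves only via the purge: 481×0.299 = 0.237×(CO2 in F4), and the separator passes all CO2, so CO2 in F3 = CO2 in F4 = 606.83 lb/h.
ethanol vapour in F3: m_A = 481×0.701 + (1−0.237)·(1−0.495)·m_A, so m_A = 337.18/0.6147 = 548.54 lb/h.
F3 = 548.54 + 606.83 = 1155.4 lb/h.
CO2 fraction in F3 = 606.83/1155.4 = 0.525.

0.525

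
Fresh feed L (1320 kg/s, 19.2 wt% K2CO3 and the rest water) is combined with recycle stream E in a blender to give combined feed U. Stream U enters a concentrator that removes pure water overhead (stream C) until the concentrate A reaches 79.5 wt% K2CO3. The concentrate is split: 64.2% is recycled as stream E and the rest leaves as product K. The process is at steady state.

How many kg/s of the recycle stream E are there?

Overall K2CO3 balance (none leaves overhead): K2CO3 in fresh feed = K2CO3 in product, i.e. 1320×0.192 = (1−0.642)·A·0.795.
A = 253.44/(0.795×0.358) = 890.48 kg/s.
Recycle E = 0.642×890.48 = 571.69 kg/s.

571.7 kg/s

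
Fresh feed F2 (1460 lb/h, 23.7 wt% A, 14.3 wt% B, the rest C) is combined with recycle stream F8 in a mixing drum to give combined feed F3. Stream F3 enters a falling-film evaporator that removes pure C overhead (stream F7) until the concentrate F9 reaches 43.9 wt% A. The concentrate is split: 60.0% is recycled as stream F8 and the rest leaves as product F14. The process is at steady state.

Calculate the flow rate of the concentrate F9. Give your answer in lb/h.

Overall A balance (none leaves overhead): A in fresh feed = A in product, i.e. 1460×0.237 = (1−0.600)·F9·0.439.
F9 = 346.02/(0.439×0.400) = 1970.5 lb/h.

1971 lb/h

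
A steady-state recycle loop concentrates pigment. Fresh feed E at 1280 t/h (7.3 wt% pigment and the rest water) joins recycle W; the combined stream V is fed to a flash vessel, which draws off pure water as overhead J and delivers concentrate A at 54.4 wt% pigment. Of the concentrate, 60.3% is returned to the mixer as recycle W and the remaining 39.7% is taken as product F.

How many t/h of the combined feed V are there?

Overall pigment balance (none leaves overhead): pigment in fresh feed = pigment in product, i.e. 1280×0.073 = (1−0.603)·A·0.544.
A = 93.44/(0.544×0.397) = 432.66 t/h.
Recycle W = 0.603×432.66 = 260.89 t/h.
Combined feed V = 1280 + 260.89 = 1540.9 t/h.

1541 t/h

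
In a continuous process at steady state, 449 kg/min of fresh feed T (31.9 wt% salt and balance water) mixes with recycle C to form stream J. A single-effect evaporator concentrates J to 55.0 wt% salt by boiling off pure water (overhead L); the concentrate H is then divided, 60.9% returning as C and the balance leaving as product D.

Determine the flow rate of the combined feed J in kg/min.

Overall salt balance (none leaves overhead): salt in fresh feed = salt in product, i.e. 449×0.319 = (1−0.609)·H·0.550.
H = 143.23/(0.550×0.391) = 666.04 kg/min.
Recycle C = 0.609×666.04 = 405.62 kg/min.
Combined feed J = 449 + 405.62 = 854.62 kg/min.

854.6 kg/min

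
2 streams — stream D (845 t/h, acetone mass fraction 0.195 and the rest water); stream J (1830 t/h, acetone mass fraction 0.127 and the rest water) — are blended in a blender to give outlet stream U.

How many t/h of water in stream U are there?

water out = water in = 845×0.805 + 1830×0.873 = 2277.8 t/h.

2278 t/h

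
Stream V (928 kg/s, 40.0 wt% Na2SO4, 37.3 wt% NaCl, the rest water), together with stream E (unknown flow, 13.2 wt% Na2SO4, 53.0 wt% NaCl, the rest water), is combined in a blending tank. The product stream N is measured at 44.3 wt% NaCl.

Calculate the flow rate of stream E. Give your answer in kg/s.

746.7 kg/s

Let E be the unknown flow. Total out = 928 + E.
NaCl balance: 346.14 + 0.530·E = 0.443·(928 + E)
(0.530 − 0.443)·E = 0.443×928 − 346.14 = 64.96
E = 64.96 / 0.087 = 746.67 kg/s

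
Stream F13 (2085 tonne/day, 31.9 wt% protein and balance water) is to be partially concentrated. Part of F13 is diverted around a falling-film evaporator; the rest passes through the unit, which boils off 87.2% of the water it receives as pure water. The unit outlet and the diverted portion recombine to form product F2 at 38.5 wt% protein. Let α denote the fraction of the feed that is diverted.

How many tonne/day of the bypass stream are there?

1483 tonne/day

All 2085×0.319 = 665.12 tonne/day of protein reaches F2, so F2 = 665.12/0.385 = 1727.6 tonne/day and vapour = 357.43 tonne/day.
The evaporator receives (1−α)·2085 of feed at 0.681 water and removes 0.872 of that water:
0.872×0.681×(1−α)×2085 = 357.43
(1−α) = 357.43/1238.1 = 0.2887;  α = 0.7113.
Bypass flow = 0.7113×2085 = 1483.1 tonne/day.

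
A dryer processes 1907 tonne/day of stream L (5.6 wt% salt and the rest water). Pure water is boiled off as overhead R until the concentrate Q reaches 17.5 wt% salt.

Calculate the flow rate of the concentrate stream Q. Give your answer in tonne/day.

salt is conserved: 1907×0.056 = 106.79 tonne/day all reports to the concentrate.
Concentrate = 106.79/(target fraction) = 610.24 tonne/day.

610.2 tonne/day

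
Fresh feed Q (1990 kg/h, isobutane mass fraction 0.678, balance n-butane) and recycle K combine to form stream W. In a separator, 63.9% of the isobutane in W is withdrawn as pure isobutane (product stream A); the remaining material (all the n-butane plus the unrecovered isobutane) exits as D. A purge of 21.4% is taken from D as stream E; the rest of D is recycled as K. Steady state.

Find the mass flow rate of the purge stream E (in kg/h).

786.3 kg/h

n-butane enters only via Q and leaves only via the purge: 1990×0.322 = 0.214×(n-butane in D), and the separator passes all n-butane, so n-butane in W = n-butane in D = 2994.3 kg/h.
isobutane in W: m_A = 1990×0.678 + (1−0.214)·(1−0.639)·m_A, so m_A = 1349.2/0.7163 = 1883.7 kg/h.
D = (1−0.639)×1883.7 + 2994.3 = 3674.3 kg/h.
Purge E = 0.214×3674.3 = 786.3 kg/h.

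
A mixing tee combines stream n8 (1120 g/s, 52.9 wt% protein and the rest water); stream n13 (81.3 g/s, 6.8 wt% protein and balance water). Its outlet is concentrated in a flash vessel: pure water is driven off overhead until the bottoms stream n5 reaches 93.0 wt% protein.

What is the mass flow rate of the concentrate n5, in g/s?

protein entering = 1120×0.529 + 81.3×0.068 = 598.01 g/s.
All protein reports to n5, so n5 = 598.01/0.930 = 643.02 g/s.

643 g/s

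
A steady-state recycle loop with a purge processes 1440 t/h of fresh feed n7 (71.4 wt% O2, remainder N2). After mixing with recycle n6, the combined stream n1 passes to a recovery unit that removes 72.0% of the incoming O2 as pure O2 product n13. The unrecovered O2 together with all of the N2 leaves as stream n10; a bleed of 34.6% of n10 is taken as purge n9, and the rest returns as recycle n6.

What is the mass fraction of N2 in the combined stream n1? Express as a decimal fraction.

N2 enters only via n7 and leaves only via the purge: 1440×0.286 = 0.346×(N2 in n10), and the recovery unit passes all N2, so N2 in n1 = N2 in n10 = 1190.3 t/h.
O2 in n1: m_A = 1440×0.714 + (1−0.346)·(1−0.720)·m_A, so m_A = 1028.2/0.8169 = 1258.6 t/h.
n1 = 1258.6 + 1190.3 = 2448.9 t/h.
N2 fraction in n1 = 1190.3/2448.9 = 0.486.

0.486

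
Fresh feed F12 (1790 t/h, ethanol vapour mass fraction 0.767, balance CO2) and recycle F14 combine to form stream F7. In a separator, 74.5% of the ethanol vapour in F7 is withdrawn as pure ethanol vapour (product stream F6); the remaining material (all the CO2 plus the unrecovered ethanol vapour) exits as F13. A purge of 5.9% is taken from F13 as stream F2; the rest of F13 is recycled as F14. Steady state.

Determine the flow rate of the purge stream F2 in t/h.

CO2 enters only via F12 and leaves only via the purge: 1790×0.233 = 0.059×(CO2 in F13), and the separator passes all CO2, so CO2 in F7 = CO2 in F13 = 7069 t/h.
ethanol vapour in F7: m_A = 1790×0.767 + (1−0.059)·(1−0.745)·m_A, so m_A = 1372.9/0.7600 = 1806.4 t/h.
F13 = (1−0.745)×1806.4 + 7069 = 7529.6 t/h.
Purge F2 = 0.059×7529.6 = 444.25 t/h.

444.2 t/h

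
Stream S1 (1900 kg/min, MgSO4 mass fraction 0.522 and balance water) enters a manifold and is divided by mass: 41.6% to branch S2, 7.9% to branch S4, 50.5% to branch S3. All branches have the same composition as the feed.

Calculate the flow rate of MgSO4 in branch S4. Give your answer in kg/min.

78.35 kg/min

Branch S4 total = 0.079×1900 = 150.1 kg/min.
MgSO4 in S4 = 0.522×150.1 = 78.352 kg/min.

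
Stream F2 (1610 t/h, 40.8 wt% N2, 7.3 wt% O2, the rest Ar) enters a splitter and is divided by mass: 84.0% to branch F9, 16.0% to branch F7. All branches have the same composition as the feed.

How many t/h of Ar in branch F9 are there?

701.9 t/h

Branch F9 total = 0.840×1610 = 1352.4 t/h.
Ar in F9 = 0.519×1352.4 = 701.9 t/h.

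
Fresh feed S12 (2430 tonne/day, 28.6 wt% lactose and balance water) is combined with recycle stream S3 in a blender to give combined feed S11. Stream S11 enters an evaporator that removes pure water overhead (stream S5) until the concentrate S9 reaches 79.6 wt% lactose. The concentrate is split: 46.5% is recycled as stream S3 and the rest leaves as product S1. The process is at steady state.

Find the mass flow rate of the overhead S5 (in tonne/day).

1557 tonne/day

Overall lactose balance (none leaves overhead): lactose in fresh feed = lactose in product, i.e. 2430×0.286 = (1−0.465)·S9·0.796.
S9 = 694.98/(0.796×0.535) = 1631.9 tonne/day.
Recycle S3 = 0.465×1631.9 = 758.85 tonne/day.
Combined feed S11 = 2430 + 758.85 = 3188.9 tonne/day.
Overhead S5 = S11 − S9 = 3188.9 − 1631.9 = 1556.9 tonne/day.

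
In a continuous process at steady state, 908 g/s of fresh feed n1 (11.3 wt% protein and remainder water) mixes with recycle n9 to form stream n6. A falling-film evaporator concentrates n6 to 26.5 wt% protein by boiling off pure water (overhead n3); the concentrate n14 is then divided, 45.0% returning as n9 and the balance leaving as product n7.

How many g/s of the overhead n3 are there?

Overall protein balance (none leaves overhead): protein in fresh feed = protein in product, i.e. 908×0.113 = (1−0.450)·n14·0.265.
n14 = 102.6/(0.265×0.550) = 703.97 g/s.
Recycle n9 = 0.450×703.97 = 316.79 g/s.
Combined feed n6 = 908 + 316.79 = 1224.8 g/s.
Overhead n3 = n6 − n14 = 1224.8 − 703.97 = 520.82 g/s.

520.8 g/s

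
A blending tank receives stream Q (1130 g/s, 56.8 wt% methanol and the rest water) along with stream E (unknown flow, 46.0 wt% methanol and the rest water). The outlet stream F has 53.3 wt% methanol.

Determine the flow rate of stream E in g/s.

541.8 g/s

Let E be the unknown flow. Total out = 1130 + E.
methanol balance: 641.84 + 0.460·E = 0.533·(1130 + E)
(0.460 − 0.533)·E = 0.533×1130 − 641.84 = -39.55
E = -39.55 / -0.073 = 541.78 g/s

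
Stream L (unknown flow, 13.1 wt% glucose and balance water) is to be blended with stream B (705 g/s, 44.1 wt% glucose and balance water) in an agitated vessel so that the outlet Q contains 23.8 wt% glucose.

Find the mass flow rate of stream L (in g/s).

1338 g/s

Let L be the unknown flow. Total out = 705 + L.
glucose balance: 310.91 + 0.131·L = 0.238·(705 + L)
(0.131 − 0.238)·L = 0.238×705 − 310.91 = -143.12
L = -143.12 / -0.107 = 1337.5 g/s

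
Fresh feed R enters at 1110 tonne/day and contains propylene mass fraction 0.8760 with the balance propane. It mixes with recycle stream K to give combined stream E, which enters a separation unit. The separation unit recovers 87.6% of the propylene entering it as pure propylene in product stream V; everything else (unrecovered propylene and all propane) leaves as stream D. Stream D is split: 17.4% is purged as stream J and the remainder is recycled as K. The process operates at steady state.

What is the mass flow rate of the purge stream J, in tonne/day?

propane enters only via R and leaves only via the purge: 1110×0.124 = 0.174×(propane in D), and the separation unit passes all propane, so propane in E = propane in D = 791.03 tonne/day.
propylene in E: m_A = 1110×0.876 + (1−0.174)·(1−0.876)·m_A, so m_A = 972.36/0.8976 = 1083.3 tonne/day.
D = (1−0.876)×1083.3 + 791.03 = 925.37 tonne/day.
Purge J = 0.174×925.37 = 161.01 tonne/day.

161 tonne/day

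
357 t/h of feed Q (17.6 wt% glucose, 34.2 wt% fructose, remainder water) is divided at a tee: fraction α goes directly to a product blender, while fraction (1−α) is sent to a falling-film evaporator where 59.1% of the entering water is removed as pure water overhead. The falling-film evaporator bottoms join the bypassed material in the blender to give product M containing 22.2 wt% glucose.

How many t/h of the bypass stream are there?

All 357×0.176 = 62.832 t/h of glucose reaches M, so M = 62.832/0.222 = 283.03 t/h and vapour = 73.973 t/h.
The evaporator receives (1−α)·357 of feed at 0.482 water and removes 0.591 of that water:
0.591×0.482×(1−α)×357 = 73.973
(1−α) = 73.973/101.7 = 0.7274;  α = 0.2726.
Bypass flow = 0.2726×357 = 97.32 t/h.

97.32 t/h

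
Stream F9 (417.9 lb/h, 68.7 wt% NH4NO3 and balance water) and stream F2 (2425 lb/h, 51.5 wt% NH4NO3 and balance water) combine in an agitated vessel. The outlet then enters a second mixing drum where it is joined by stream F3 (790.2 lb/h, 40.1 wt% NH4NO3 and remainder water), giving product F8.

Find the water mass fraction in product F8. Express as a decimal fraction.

0.490

Overall, product flow = 3633.1 lb/h.
water in = 417.9×0.313 + 2425×0.485 + 790.2×0.599 = 1780.3 lb/h.
water fraction in F8 = 0.490.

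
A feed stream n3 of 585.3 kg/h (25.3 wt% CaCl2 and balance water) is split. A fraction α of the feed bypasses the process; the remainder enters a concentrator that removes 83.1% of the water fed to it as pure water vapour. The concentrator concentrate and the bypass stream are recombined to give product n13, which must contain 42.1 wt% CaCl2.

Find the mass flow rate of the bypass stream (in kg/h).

209 kg/h

All 585.3×0.253 = 148.08 kg/h of CaCl2 reaches n13, so n13 = 148.08/0.421 = 351.74 kg/h and vapour = 233.56 kg/h.
The evaporator receives (1−α)·585.3 of feed at 0.747 water and removes 0.831 of that water:
0.831×0.747×(1−α)×585.3 = 233.56
(1−α) = 233.56/363.33 = 0.6428;  α = 0.3572.
Bypass flow = 0.3572×585.3 = 209.04 kg/h.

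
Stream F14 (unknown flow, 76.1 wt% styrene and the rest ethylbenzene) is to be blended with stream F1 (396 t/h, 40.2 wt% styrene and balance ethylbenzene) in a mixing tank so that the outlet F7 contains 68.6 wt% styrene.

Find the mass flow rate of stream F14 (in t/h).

Let F14 be the unknown flow. Total out = 396 + F14.
styrene balance: 159.19 + 0.761·F14 = 0.686·(396 + F14)
(0.761 − 0.686)·F14 = 0.686×396 − 159.19 = 112.46
F14 = 112.46 / 0.075 = 1499.5 t/h

1500 t/h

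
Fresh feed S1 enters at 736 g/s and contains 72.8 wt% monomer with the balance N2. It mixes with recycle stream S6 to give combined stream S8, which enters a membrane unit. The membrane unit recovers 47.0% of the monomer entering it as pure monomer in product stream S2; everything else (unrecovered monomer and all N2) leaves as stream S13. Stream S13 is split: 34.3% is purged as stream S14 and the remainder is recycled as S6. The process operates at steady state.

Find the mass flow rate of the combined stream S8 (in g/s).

N2 enters only via S1 and leaves only via the purge: 736×0.272 = 0.343×(N2 in S13), and the membrane unit passes all N2, so N2 in S8 = N2 in S13 = 583.65 g/s.
monomer in S8: m_A = 736×0.728 + (1−0.343)·(1−0.470)·m_A, so m_A = 535.81/0.6518 = 822.06 g/s.
S8 = 822.06 + 583.65 = 1405.7 g/s.

1406 g/s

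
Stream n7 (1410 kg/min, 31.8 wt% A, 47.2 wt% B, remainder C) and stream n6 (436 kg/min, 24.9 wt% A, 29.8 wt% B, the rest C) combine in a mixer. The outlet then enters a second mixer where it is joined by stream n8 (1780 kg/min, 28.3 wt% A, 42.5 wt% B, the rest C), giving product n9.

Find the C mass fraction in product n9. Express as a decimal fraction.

Overall, product flow = 3626 kg/min.
C in = 1410×0.210 + 436×0.453 + 1780×0.292 = 1013.4 kg/min.
C fraction in n9 = 0.279.

0.279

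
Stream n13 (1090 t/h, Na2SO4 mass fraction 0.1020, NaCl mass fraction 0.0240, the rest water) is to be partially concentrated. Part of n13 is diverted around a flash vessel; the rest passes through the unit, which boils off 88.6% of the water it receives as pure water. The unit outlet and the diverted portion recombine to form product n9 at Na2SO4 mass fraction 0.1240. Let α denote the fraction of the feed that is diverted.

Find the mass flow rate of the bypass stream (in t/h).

840.3 t/h

All 1090×0.102 = 111.18 t/h of Na2SO4 reaches n9, so n9 = 111.18/0.124 = 896.61 t/h and vapour = 193.39 t/h.
The evaporator receives (1−α)·1090 of feed at 0.874 water and removes 0.886 of that water:
0.886×0.874×(1−α)×1090 = 193.39
(1−α) = 193.39/844.06 = 0.2291;  α = 0.7709.
Bypass flow = 0.7709×1090 = 840.26 t/h.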